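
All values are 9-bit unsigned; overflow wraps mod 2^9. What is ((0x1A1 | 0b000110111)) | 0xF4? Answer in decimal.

503

0x1A1 = 110100001
0b000110111 = 000110111
→ | → 110110111 = 439
0xF4 = 011110100
→ | → 111110111 = 503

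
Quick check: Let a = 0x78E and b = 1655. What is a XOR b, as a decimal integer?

0x78E = 11110001110
1655 = 11001110111
XOR → 00111111001 = 505

505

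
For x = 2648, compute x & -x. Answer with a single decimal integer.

8

x = 101001011000 = 2648
-x (two's complement) = …010110101000
AND   = 000000001000 = 8
(x & -x isolates the lowest set bit of x.)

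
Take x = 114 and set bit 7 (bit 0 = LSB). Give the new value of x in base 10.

242

x = 0001110010
bit 7 is currently 0; set it via x | (1 << 7) = x | 128
→ 0011110010 = 242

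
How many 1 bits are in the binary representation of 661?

5

661 = 1010010101
Count the 1s: 1 + 1 + 1 + 1 + 1 = 5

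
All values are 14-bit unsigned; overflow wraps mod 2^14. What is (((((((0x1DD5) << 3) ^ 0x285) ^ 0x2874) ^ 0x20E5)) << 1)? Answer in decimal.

2424

0x1DD5 = 01110111010101
→ << 3 (mod 2^14) → 10111010101000 = 11944
0x285 = 00001010000101
→ ^ → 10110000101101 = 11309
0x2874 = 10100001110100
→ ^ → 00010001011001 = 1113
0x20E5 = 10000011100101
→ ^ → 10010010111100 = 9404
→ << 1 (mod 2^14) → 00100101111000 = 2424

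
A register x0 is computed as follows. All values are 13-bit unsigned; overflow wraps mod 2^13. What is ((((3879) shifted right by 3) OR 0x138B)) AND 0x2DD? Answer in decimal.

717

3879 = 0111100100111
→ shifted right by 3 → 0000111100100 = 484
0x138B = 1001110001011
→ OR → 1001111101111 = 5103
0x2DD = 0001011011101
→ AND → 0001011001101 = 717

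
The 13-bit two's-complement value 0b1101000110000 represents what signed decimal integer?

pattern = 1101000110000 (MSB is 1 ⇒ negative)
Invert: 0010111001111, add 1 → 0010111010000 = 1488, so the value is -1488.
(Equivalently: 6704 - 2^13 = 6704 - 8192 = -1488.)

-1488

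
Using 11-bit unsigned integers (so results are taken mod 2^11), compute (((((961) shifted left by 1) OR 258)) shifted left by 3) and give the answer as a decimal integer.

961 = 01111000001
→ shifted left by 1 (mod 2^11) → 11110000010 = 1922
258 = 00100000010
→ OR → 11110000010 = 1922
→ shifted left by 3 (mod 2^11) → 10000010000 = 1040

1040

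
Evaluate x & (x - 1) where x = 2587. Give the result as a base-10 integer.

x = 101000011011 = 2587
x - 1 = 101000011010
AND   = 101000011010 = 2586
(x & (x - 1) clears the lowest set bit of x.)

2586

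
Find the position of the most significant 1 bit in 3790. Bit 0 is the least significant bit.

11

3790 = 111011001110
The topmost 1 is at position 11 (since 2^11 = 2048 ≤ 3790 < 4096).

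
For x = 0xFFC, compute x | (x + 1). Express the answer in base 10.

x = 111111111100 = 4092
x + 1 = 111111111101
OR    = 111111111101 = 4093
(x | (x + 1) sets the lowest cleared bit.)

4093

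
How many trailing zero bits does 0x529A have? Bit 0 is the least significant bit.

0x529A = 101001010011010
Trailing zeros: 1, so the lowest set bit is bit 1 (value 2).

1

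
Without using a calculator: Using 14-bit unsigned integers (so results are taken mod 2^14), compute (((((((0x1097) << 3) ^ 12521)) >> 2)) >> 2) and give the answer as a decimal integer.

837

0x1097 = 01000010010111
→ << 3 (mod 2^14) → 00010010111000 = 1208
12521 = 11000011101001
→ ^ → 11010001010001 = 13393
→ >> 2 → 00110100010100 = 3348
→ >> 2 → 00001101000101 = 837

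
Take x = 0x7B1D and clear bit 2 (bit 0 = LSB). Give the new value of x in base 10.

31513

x = 111101100011101
bit 2 is currently 1; clear it via x & ~(1 << 2) = x & ~4
→ 111101100011001 = 31513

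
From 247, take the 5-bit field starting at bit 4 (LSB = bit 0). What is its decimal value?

v = 011110111
Shift right by 4: 01111
Mask low 5 bits: 01111 = 15

15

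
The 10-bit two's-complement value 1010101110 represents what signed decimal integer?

-338

pattern = 1010101110 (MSB is 1 ⇒ negative)
Invert: 0101010001, add 1 → 0101010010 = 338, so the value is -338.
(Equivalently: 686 - 2^10 = 686 - 1024 = -338.)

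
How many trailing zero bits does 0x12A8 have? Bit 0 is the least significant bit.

0x12A8 = 1001010101000
Trailing zeros: 3, so the lowest set bit is bit 3 (value 8).

3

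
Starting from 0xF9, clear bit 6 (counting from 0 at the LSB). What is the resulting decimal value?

x = 00000011111001
bit 6 is currently 1; clear it via x & ~(1 << 6) = x & ~64
→ 00000010111001 = 185

185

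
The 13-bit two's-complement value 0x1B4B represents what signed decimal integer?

-1205

pattern = 1101101001011 (MSB is 1 ⇒ negative)
Invert: 0010010110100, add 1 → 0010010110101 = 1205, so the value is -1205.
(Equivalently: 6987 - 2^13 = 6987 - 8192 = -1205.)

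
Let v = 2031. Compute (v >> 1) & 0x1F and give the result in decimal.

23

v = 011111101111
Shift right by 1: 01111110111
Mask low 5 bits: 10111 = 23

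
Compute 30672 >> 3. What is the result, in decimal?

30672 = 111011111010000
shift right by 3 → 000111011111010 = 3834
(equivalently, floor(30672 / 8))

3834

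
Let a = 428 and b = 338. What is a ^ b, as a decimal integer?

428 = 110101100
338 = 101010010
XOR → 011111110 = 254

254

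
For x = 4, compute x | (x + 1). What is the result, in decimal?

5

x = 100 = 4
x + 1 = 101
OR    = 101 = 5
(x | (x + 1) sets the lowest cleared bit.)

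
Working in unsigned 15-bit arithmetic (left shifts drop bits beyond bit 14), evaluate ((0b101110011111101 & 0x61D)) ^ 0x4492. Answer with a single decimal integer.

16527

0b101110011111101 = 101110011111101
0x61D = 000011000011101
→ & → 000010000011101 = 1053
0x4492 = 100010010010010
→ ^ → 100000010001111 = 16527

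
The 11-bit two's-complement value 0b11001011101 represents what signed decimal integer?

pattern = 11001011101 (MSB is 1 ⇒ negative)
Invert: 00110100010, add 1 → 00110100011 = 419, so the value is -419.
(Equivalently: 1629 - 2^11 = 1629 - 2048 = -419.)

-419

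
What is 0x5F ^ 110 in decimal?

49

0x5F = 1011111
110 = 1101110
XOR → 0110001 = 49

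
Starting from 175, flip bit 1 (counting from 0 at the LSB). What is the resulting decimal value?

x = 10101111
bit 1 is currently 1; toggle it via x ^ (1 << 1) = x ^ 2
→ 10101101 = 173

173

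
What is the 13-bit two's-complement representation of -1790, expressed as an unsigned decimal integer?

1790 in 13 bits: 0011011111110
Invert: 1100100000001
Add 1:  1100100000010 = 6402
(Check: 2^13 - 1790 = 8192 - 1790 = 6402.)

6402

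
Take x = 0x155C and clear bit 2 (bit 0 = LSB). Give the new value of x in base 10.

x = 001010101011100
bit 2 is currently 1; clear it via x & ~(1 << 2) = x & ~4
→ 001010101011000 = 5464

5464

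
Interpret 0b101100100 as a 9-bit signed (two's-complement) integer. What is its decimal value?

-156

pattern = 101100100 (MSB is 1 ⇒ negative)
Invert: 010011011, add 1 → 010011100 = 156, so the value is -156.
(Equivalently: 356 - 2^9 = 356 - 512 = -156.)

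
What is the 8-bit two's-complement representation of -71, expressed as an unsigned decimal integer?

71 in 8 bits: 01000111
Invert: 10111000
Add 1:  10111001 = 185
(Check: 2^8 - 71 = 256 - 71 = 185.)

185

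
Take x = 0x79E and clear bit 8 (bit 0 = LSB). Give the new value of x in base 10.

1694

x = 0011110011110
bit 8 is currently 1; clear it via x & ~(1 << 8) = x & ~256
→ 0011010011110 = 1694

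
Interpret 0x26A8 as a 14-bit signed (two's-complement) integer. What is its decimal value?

pattern = 10011010101000 (MSB is 1 ⇒ negative)
Invert: 01100101010111, add 1 → 01100101011000 = 6488, so the value is -6488.
(Equivalently: 9896 - 2^14 = 9896 - 16384 = -6488.)

-6488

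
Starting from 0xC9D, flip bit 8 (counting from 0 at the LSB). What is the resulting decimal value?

3485

x = 110010011101
bit 8 is currently 0; toggle it via x ^ (1 << 8) = x ^ 256
→ 110110011101 = 3485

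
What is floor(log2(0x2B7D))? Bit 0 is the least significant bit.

13

0x2B7D = 10101101111101
The topmost 1 is at position 13 (since 2^13 = 8192 ≤ 11133 < 16384).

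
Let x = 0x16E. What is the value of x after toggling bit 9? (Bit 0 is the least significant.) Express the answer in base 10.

878

x = 0101101110
bit 9 is currently 0; toggle it via x ^ (1 << 9) = x ^ 512
→ 1101101110 = 878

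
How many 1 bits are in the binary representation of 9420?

6

9420 = 10010011001100
Count the 1s: 1 + 1 + 1 + 1 + 1 + 1 = 6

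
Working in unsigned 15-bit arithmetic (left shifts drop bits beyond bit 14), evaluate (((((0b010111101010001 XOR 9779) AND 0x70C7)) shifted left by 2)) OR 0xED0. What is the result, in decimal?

0b010111101010001 = 010111101010001
9779 = 010011000110011
→ XOR → 000100101100010 = 2402
0x70C7 = 111000011000111
→ AND → 000000001000010 = 66
→ shifted left by 2 (mod 2^15) → 000000100001000 = 264
0xED0 = 000111011010000
→ OR → 000111111011000 = 4056

4056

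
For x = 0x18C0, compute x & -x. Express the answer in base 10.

x = 1100011000000 = 6336
-x (two's complement) = …0011101000000
AND   = 0000001000000 = 64
(x & -x isolates the lowest set bit of x.)

64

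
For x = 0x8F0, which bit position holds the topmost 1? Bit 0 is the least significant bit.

11

0x8F0 = 100011110000
The topmost 1 is at position 11 (since 2^11 = 2048 ≤ 2288 < 4096).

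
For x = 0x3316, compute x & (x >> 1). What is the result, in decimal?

x = 11001100010110 = 13078
x>>1 = 01100110001011
AND  = 01000100000010 = 4354
(x & (x >> 1) has a 1 wherever x has two consecutive 1 bits.)

4354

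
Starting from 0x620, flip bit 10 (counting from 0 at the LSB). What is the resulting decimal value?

x = 0011000100000
bit 10 is currently 1; toggle it via x ^ (1 << 10) = x ^ 1024
→ 0001000100000 = 544

544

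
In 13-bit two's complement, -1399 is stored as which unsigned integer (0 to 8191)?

1399 in 13 bits: 0010101110111
Invert: 1101010001000
Add 1:  1101010001001 = 6793
(Check: 2^13 - 1399 = 8192 - 1399 = 6793.)

6793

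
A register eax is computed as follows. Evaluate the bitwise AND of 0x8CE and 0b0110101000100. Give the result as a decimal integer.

2116

0x8CE = 100011001110
b = 110101000100
AND → 100001000100 = 2116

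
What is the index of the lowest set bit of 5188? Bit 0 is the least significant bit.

2

5188 = 1010001000100
Trailing zeros: 2, so the lowest set bit is bit 2 (value 4).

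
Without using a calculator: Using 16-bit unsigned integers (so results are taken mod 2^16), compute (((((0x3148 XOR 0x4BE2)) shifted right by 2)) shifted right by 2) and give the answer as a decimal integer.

0x3148 = 0011000101001000
0x4BE2 = 0100101111100010
→ XOR → 0111101010101010 = 31402
→ shifted right by 2 → 0001111010101010 = 7850
→ shifted right by 2 → 0000011110101010 = 1962

1962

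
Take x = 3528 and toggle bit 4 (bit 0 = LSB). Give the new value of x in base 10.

x = 110111001000
bit 4 is currently 0; toggle it via x ^ (1 << 4) = x ^ 16
→ 110111011000 = 3544

3544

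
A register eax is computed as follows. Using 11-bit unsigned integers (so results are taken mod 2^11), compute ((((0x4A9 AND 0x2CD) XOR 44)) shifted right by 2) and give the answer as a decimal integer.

0x4A9 = 10010101001
0x2CD = 01011001101
→ AND → 00010001001 = 137
44 = 00000101100
→ XOR → 00010100101 = 165
→ shifted right by 2 → 00000101001 = 41

41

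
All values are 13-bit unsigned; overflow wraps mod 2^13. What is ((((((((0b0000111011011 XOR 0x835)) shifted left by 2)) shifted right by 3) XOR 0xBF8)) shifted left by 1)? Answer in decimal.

0b0000111011011 = 0000111011011
0x835 = 0100000110101
→ XOR → 0100111101110 = 2542
→ shifted left by 2 (mod 2^13) → 0011110111000 = 1976
→ shifted right by 3 → 0000011110111 = 247
0xBF8 = 0101111111000
→ XOR → 0101100001111 = 2831
→ shifted left by 1 (mod 2^13) → 1011000011110 = 5662

5662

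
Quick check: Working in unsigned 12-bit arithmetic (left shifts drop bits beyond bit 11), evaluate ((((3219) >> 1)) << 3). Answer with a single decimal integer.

584

3219 = 110010010011
→ >> 1 → 011001001001 = 1609
→ << 3 (mod 2^12) → 001001001000 = 584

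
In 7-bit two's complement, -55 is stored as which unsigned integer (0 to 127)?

55 in 7 bits: 0110111
Invert: 1001000
Add 1:  1001001 = 73
(Check: 2^7 - 55 = 128 - 55 = 73.)

73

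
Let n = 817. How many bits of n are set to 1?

817 = 1100110001
Count the 1s: 1 + 1 + 1 + 1 + 1 = 5

5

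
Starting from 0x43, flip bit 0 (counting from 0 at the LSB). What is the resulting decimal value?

66

x = 01000011
bit 0 is currently 1; toggle it via x ^ (1 << 0) = x ^ 1
→ 01000010 = 66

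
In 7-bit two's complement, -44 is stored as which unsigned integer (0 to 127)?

84

44 in 7 bits: 0101100
Invert: 1010011
Add 1:  1010100 = 84
(Check: 2^7 - 44 = 128 - 44 = 84.)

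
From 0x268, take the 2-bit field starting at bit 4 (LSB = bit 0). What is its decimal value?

2

v = 1001101000
Shift right by 4: 100110
Mask low 2 bits: 10 = 2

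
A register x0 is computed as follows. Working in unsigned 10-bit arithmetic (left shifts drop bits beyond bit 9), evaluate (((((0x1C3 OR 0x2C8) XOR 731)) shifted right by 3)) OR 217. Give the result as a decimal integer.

0x1C3 = 0111000011
0x2C8 = 1011001000
→ OR → 1111001011 = 971
731 = 1011011011
→ XOR → 0100010000 = 272
→ shifted right by 3 → 0000100010 = 34
217 = 0011011001
→ OR → 0011111011 = 251

251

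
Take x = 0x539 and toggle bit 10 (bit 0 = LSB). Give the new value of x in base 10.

x = 10100111001
bit 10 is currently 1; toggle it via x ^ (1 << 10) = x ^ 1024
→ 00100111001 = 313

313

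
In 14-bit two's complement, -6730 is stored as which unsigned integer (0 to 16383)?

6730 in 14 bits: 01101001001010
Invert: 10010110110101
Add 1:  10010110110110 = 9654
(Check: 2^14 - 6730 = 16384 - 6730 = 9654.)

9654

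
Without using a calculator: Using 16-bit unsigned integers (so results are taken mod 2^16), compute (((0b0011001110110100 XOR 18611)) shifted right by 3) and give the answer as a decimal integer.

3936

0b0011001110110100 = 0011001110110100
18611 = 0100100010110011
→ XOR → 0111101100000111 = 31495
→ shifted right by 3 → 0000111101100000 = 3936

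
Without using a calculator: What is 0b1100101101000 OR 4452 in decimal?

6508

a = 1100101101000
4452 = 1000101100100
 OR → 1100101101100 = 6508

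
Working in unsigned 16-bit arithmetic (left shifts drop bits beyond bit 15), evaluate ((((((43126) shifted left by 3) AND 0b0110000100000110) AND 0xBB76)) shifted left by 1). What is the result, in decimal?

43126 = 1010100001110110
→ shifted left by 3 (mod 2^16) → 0100001110110000 = 17328
0b0110000100000110 = 0110000100000110
→ AND → 0100000100000000 = 16640
0xBB76 = 1011101101110110
→ AND → 0000000100000000 = 256
→ shifted left by 1 (mod 2^16) → 0000001000000000 = 512

512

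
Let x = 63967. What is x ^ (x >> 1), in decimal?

34096

x = 1111100111011111 = 63967
x>>1 = 0111110011101111
XOR  = 1000010100110000 = 34096
(x ^ (x >> 1) gives the standard binary-reflected Gray code of x.)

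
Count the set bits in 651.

651 = 1010001011
Count the 1s: 1 + 1 + 1 + 1 + 1 = 5

5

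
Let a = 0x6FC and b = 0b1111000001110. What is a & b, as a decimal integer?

1548

0x6FC = 0011011111100
b = 1111000001110
AND → 0011000001100 = 1548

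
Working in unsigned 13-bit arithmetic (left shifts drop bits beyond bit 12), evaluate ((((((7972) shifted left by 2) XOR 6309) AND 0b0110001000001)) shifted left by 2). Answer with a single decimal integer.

4100

7972 = 1111100100100
→ shifted left by 2 (mod 2^13) → 1110010010000 = 7312
6309 = 1100010100101
→ XOR → 0010000110101 = 1077
0b0110001000001 = 0110001000001
→ AND → 0010000000001 = 1025
→ shifted left by 2 (mod 2^13) → 1000000000100 = 4100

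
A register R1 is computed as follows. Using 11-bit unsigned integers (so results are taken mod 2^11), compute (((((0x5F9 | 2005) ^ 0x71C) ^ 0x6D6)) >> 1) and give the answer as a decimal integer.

0x5F9 = 10111111001
2005 = 11111010101
→ | → 11111111101 = 2045
0x71C = 11100011100
→ ^ → 00011100001 = 225
0x6D6 = 11011010110
→ ^ → 11000110111 = 1591
→ >> 1 → 01100011011 = 795

795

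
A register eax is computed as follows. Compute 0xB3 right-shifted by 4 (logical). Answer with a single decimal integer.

0xB3 = 10110011
shift right by 4 → 00001011 = 11
(equivalently, floor(179 / 16))

11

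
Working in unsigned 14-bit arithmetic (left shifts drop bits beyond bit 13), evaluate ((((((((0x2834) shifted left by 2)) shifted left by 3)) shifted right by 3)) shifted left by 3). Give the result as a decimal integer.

1664

0x2834 = 10100000110100
→ shifted left by 2 (mod 2^14) → 10000011010000 = 8400
→ shifted left by 3 (mod 2^14) → 00011010000000 = 1664
→ shifted right by 3 → 00000011010000 = 208
→ shifted left by 3 (mod 2^14) → 00011010000000 = 1664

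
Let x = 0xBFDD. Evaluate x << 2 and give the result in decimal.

196468

0xBFDD = 001011111111011101
shift left by 2 → 101111111101110100 = 196468
(equivalently, 49117 × 2^2 = 49117 × 4)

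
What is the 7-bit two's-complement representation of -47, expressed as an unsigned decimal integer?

47 in 7 bits: 0101111
Invert: 1010000
Add 1:  1010001 = 81
(Check: 2^7 - 47 = 128 - 47 = 81.)

81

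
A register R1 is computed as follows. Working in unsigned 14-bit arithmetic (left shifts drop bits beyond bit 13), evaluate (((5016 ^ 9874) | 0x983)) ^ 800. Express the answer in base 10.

5016 = 01001110011000
9874 = 10011010010010
→ ^ → 11010100001010 = 13578
0x983 = 00100110000011
→ | → 11110110001011 = 15755
800 = 00001100100000
→ ^ → 11111010101011 = 16043

16043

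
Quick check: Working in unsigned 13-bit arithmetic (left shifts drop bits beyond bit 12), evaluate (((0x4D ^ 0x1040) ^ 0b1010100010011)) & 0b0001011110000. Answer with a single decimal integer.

16

0x4D = 0000001001101
0x1040 = 1000001000000
→ ^ → 1000000001101 = 4109
0b1010100010011 = 1010100010011
→ ^ → 0010100011110 = 1310
0b0001011110000 = 0001011110000
→ & → 0000000010000 = 16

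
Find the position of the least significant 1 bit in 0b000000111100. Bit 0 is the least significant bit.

2

0b000000111100 = 111100
Trailing zeros: 2, so the lowest set bit is bit 2 (value 4).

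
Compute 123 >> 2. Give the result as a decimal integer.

30

123 = 1111011
shift right by 2 → 0011110 = 30
(equivalently, floor(123 / 4))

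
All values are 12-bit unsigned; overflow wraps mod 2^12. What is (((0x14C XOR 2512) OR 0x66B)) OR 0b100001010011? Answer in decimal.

3839

0x14C = 000101001100
2512 = 100111010000
→ XOR → 100010011100 = 2204
0x66B = 011001101011
→ OR → 111011111111 = 3839
0b100001010011 = 100001010011
→ OR → 111011111111 = 3839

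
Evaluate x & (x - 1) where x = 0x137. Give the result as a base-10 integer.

x = 100110111 = 311
x - 1 = 100110110
AND   = 100110110 = 310
(x & (x - 1) clears the lowest set bit of x.)

310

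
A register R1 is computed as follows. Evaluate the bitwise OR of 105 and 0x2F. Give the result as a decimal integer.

111

105 = 1101001
0x2F = 0101111
 OR → 1101111 = 111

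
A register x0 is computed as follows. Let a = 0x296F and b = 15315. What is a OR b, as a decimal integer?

0x296F = 10100101101111
15315 = 11101111010011
 OR → 11101111111111 = 15359

15359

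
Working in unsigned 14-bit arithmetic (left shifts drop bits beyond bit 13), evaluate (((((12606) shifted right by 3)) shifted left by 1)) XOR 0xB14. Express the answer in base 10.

1882

12606 = 11000100111110
→ shifted right by 3 → 00011000100111 = 1575
→ shifted left by 1 (mod 2^14) → 00110001001110 = 3150
0xB14 = 00101100010100
→ XOR → 00011101011010 = 1882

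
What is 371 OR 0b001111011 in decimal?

379

371 = 101110011
b = 001111011
 OR → 101111011 = 379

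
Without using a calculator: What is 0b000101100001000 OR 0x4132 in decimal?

19258

a = 000101100001000
0x4132 = 100000100110010
 OR → 100101100111010 = 19258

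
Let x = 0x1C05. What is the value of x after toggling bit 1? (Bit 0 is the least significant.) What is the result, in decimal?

x = 1110000000101
bit 1 is currently 0; toggle it via x ^ (1 << 1) = x ^ 2
→ 1110000000111 = 7175

7175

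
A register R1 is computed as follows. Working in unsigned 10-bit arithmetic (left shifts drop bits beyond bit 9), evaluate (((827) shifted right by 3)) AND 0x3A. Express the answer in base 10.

34

827 = 1100111011
→ shifted right by 3 → 0001100111 = 103
0x3A = 0000111010
→ AND → 0000100010 = 34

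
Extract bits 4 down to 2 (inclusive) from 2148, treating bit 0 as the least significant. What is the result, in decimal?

1

v = 100001100100
Shift right by 2: 1000011001
Mask low 3 bits: 001 = 1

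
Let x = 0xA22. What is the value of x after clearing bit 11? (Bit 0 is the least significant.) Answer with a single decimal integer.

546

x = 101000100010
bit 11 is currently 1; clear it via x & ~(1 << 11) = x & ~2048
→ 001000100010 = 546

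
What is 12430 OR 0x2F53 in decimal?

16351

12430 = 11000010001110
0x2F53 = 10111101010011
 OR → 11111111011111 = 16351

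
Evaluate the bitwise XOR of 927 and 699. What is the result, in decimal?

292

927 = 1110011111
699 = 1010111011
XOR → 0100100100 = 292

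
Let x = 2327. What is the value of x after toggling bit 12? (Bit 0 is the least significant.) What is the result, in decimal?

6423

x = 0000100100010111
bit 12 is currently 0; toggle it via x ^ (1 << 12) = x ^ 4096
→ 0001100100010111 = 6423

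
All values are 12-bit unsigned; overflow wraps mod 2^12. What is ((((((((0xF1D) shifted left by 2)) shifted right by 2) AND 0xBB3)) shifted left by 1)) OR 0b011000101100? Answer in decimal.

0xF1D = 111100011101
→ shifted left by 2 (mod 2^12) → 110001110100 = 3188
→ shifted right by 2 → 001100011101 = 797
0xBB3 = 101110110011
→ AND → 001100010001 = 785
→ shifted left by 1 (mod 2^12) → 011000100010 = 1570
0b011000101100 = 011000101100
→ OR → 011000101110 = 1582

1582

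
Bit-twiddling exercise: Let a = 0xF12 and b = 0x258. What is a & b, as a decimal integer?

0xF12 = 111100010010
0x258 = 001001011000
AND → 001000010000 = 528

528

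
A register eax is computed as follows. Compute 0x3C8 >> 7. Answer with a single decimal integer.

0x3C8 = 1111001000
shift right by 7 → 0000000111 = 7
(equivalently, floor(968 / 128))

7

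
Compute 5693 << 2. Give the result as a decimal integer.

22772

5693 = 001011000111101
shift left by 2 → 101100011110100 = 22772
(equivalently, 5693 × 2^2 = 5693 × 4)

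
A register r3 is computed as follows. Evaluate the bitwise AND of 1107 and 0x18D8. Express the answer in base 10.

80

1107 = 0010001010011
0x18D8 = 1100011011000
AND → 0000001010000 = 80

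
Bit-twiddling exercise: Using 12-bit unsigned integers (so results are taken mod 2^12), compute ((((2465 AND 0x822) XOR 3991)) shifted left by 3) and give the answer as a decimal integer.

3512

2465 = 100110100001
0x822 = 100000100010
→ AND → 100000100000 = 2080
3991 = 111110010111
→ XOR → 011110110111 = 1975
→ shifted left by 3 (mod 2^12) → 110110111000 = 3512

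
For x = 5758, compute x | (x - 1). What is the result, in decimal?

5759

x = 1011001111110 = 5758
x - 1 = 1011001111101
OR    = 1011001111111 = 5759
(x | (x - 1) sets all bits below the lowest set bit.)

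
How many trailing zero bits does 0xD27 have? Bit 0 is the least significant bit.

0xD27 = 110100100111
Trailing zeros: 0, so the lowest set bit is bit 0 (value 1).

0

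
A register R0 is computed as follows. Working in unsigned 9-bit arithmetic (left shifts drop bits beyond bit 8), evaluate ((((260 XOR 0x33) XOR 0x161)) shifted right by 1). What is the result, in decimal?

43

260 = 100000100
0x33 = 000110011
→ XOR → 100110111 = 311
0x161 = 101100001
→ XOR → 001010110 = 86
→ shifted right by 1 → 000101011 = 43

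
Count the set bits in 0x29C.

0x29C = 1010011100
Count the 1s: 1 + 1 + 1 + 1 + 1 = 5

5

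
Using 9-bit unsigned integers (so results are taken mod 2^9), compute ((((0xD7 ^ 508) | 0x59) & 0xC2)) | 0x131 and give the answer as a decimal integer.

0xD7 = 011010111
508 = 111111100
→ ^ → 100101011 = 299
0x59 = 001011001
→ | → 101111011 = 379
0xC2 = 011000010
→ & → 001000010 = 66
0x131 = 100110001
→ | → 101110011 = 371

371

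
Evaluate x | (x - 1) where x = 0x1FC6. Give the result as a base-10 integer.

x = 1111111000110 = 8134
x - 1 = 1111111000101
OR    = 1111111000111 = 8135
(x | (x - 1) sets all bits below the lowest set bit.)

8135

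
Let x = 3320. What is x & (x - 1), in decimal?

3312

x = 110011111000 = 3320
x - 1 = 110011110111
AND   = 110011110000 = 3312
(x & (x - 1) clears the lowest set bit of x.)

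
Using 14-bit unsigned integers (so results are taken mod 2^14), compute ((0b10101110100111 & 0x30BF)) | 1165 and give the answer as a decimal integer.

9391

0b10101110100111 = 10101110100111
0x30BF = 11000010111111
→ & → 10000010100111 = 8359
1165 = 00010010001101
→ | → 10010010101111 = 9391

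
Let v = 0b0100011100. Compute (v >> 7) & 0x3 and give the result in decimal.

v = 0100011100
Shift right by 7: 010
Mask low 2 bits: 10 = 2

2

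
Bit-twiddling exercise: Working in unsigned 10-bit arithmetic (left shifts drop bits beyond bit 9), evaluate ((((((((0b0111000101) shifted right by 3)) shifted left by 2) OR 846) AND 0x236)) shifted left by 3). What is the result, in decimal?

304

0b0111000101 = 0111000101
→ shifted right by 3 → 0000111000 = 56
→ shifted left by 2 (mod 2^10) → 0011100000 = 224
846 = 1101001110
→ OR → 1111101110 = 1006
0x236 = 1000110110
→ AND → 1000100110 = 550
→ shifted left by 3 (mod 2^10) → 0100110000 = 304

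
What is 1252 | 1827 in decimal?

2023

1252 = 10011100100
1827 = 11100100011
 OR → 11111100111 = 2023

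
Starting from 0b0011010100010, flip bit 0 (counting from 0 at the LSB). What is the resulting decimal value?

1699

x = 0011010100010
bit 0 is currently 0; toggle it via x ^ (1 << 0) = x ^ 1
→ 0011010100011 = 1699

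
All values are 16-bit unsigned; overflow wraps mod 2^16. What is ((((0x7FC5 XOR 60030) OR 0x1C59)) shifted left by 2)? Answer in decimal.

30700

0x7FC5 = 0111111111000101
60030 = 1110101001111110
→ XOR → 1001010110111011 = 38331
0x1C59 = 0001110001011001
→ OR → 1001110111111011 = 40443
→ shifted left by 2 (mod 2^16) → 0111011111101100 = 30700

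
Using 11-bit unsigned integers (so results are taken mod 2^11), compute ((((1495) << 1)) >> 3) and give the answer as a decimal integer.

1495 = 10111010111
→ << 1 (mod 2^11) → 01110101110 = 942
→ >> 3 → 00001110101 = 117

117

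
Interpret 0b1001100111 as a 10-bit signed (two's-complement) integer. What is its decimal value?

-409

pattern = 1001100111 (MSB is 1 ⇒ negative)
Invert: 0110011000, add 1 → 0110011001 = 409, so the value is -409.
(Equivalently: 615 - 2^10 = 615 - 1024 = -409.)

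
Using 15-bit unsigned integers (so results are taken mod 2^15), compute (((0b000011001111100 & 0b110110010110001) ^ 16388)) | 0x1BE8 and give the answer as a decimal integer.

0b000011001111100 = 000011001111100
0b110110010110001 = 110110010110001
→ & → 000010000110000 = 1072
16388 = 100000000000100
→ ^ → 100010000110100 = 17460
0x1BE8 = 001101111101000
→ | → 101111111111100 = 24572

24572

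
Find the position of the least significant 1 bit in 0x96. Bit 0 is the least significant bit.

1

0x96 = 10010110
Trailing zeros: 1, so the lowest set bit is bit 1 (value 2).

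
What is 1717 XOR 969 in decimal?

1717 = 11010110101
969 = 01111001001
XOR → 10101111100 = 1404

1404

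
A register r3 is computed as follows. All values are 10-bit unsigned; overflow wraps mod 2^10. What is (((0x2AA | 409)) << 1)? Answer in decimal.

0x2AA = 1010101010
409 = 0110011001
→ | → 1110111011 = 955
→ << 1 (mod 2^10) → 1101110110 = 886

886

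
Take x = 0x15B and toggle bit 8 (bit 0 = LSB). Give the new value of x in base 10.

91

x = 101011011
bit 8 is currently 1; toggle it via x ^ (1 << 8) = x ^ 256
→ 001011011 = 91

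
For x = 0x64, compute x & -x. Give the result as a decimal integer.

x = 1100100 = 100
-x (two's complement) = …0011100
AND   = 0000100 = 4
(x & -x isolates the lowest set bit of x.)

4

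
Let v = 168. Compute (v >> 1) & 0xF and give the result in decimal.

v = 00010101000
Shift right by 1: 0001010100
Mask low 4 bits: 0100 = 4

4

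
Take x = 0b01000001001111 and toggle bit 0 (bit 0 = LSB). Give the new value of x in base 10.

x = 01000001001111
bit 0 is currently 1; toggle it via x ^ (1 << 0) = x ^ 1
→ 01000001001110 = 4174

4174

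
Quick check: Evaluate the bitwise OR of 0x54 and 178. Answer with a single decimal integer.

0x54 = 01010100
178 = 10110010
 OR → 11110110 = 246

246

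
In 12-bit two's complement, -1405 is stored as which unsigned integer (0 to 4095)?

1405 in 12 bits: 010101111101
Invert: 101010000010
Add 1:  101010000011 = 2691
(Check: 2^12 - 1405 = 4096 - 1405 = 2691.)

2691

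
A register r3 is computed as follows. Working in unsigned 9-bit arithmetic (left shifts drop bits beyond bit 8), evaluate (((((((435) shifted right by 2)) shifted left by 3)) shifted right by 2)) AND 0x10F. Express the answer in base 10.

8

435 = 110110011
→ shifted right by 2 → 001101100 = 108
→ shifted left by 3 (mod 2^9) → 101100000 = 352
→ shifted right by 2 → 001011000 = 88
0x10F = 100001111
→ AND → 000001000 = 8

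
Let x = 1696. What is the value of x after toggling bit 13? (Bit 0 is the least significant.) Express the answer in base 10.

9888

x = 000011010100000
bit 13 is currently 0; toggle it via x ^ (1 << 13) = x ^ 8192
→ 010011010100000 = 9888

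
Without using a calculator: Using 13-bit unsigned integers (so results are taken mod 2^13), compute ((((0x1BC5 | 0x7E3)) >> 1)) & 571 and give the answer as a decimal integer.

563

0x1BC5 = 1101111000101
0x7E3 = 0011111100011
→ | → 1111111100111 = 8167
→ >> 1 → 0111111110011 = 4083
571 = 0001000111011
→ & → 0001000110011 = 563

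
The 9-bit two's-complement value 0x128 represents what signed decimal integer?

pattern = 100101000 (MSB is 1 ⇒ negative)
Invert: 011010111, add 1 → 011011000 = 216, so the value is -216.
(Equivalently: 296 - 2^9 = 296 - 512 = -216.)

-216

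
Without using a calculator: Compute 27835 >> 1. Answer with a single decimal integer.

27835 = 110110010111011
shift right by 1 → 011011001011101 = 13917
(equivalently, floor(27835 / 2))

13917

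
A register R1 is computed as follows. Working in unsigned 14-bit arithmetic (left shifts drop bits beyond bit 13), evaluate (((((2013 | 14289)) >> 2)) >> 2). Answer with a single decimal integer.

893

2013 = 00011111011101
14289 = 11011111010001
→ | → 11011111011101 = 14301
→ >> 2 → 00110111110111 = 3575
→ >> 2 → 00001101111101 = 893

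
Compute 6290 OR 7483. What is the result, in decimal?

6290 = 1100010010010
7483 = 1110100111011
 OR → 1110110111011 = 7611

7611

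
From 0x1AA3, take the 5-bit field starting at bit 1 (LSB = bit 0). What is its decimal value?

17

v = 1101010100011
Shift right by 1: 110101010001
Mask low 5 bits: 10001 = 17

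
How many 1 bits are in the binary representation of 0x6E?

0x6E = 1101110
Count the 1s: 1 + 1 + 1 + 1 + 1 = 5

5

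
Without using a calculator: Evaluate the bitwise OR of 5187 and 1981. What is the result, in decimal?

5187 = 1010001000011
1981 = 0011110111101
 OR → 1011111111111 = 6143

6143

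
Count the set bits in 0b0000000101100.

n = 101100
Count the 1s: 1 + 1 + 1 = 3

3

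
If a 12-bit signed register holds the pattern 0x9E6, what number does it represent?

-1562

pattern = 100111100110 (MSB is 1 ⇒ negative)
Invert: 011000011001, add 1 → 011000011010 = 1562, so the value is -1562.
(Equivalently: 2534 - 2^12 = 2534 - 4096 = -1562.)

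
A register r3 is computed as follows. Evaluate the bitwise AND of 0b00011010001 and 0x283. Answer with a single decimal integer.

a = 0011010001
0x283 = 1010000011
AND → 0010000001 = 129

129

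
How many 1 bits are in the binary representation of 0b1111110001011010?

10

n = 1111110001011010
Count the 1s: 1 + 1 + 1 + 1 + 1 + 1 + 1 + 1 + 1 + 1 = 10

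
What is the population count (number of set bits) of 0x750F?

0x750F = 111010100001111
Count the 1s: 1 + 1 + 1 + 1 + 1 + 1 + 1 + 1 + 1 = 9

9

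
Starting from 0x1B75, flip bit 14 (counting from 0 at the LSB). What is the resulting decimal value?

x = 001101101110101
bit 14 is currently 0; toggle it via x ^ (1 << 14) = x ^ 16384
→ 101101101110101 = 23413

23413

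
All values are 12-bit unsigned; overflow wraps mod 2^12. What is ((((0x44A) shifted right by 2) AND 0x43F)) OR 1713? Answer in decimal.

0x44A = 010001001010
→ shifted right by 2 → 000100010010 = 274
0x43F = 010000111111
→ AND → 000000010010 = 18
1713 = 011010110001
→ OR → 011010110011 = 1715

1715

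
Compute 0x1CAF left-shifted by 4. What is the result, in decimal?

0x1CAF = 00001110010101111
shift left by 4 → 11100101011110000 = 117488
(equivalently, 7343 × 2^4 = 7343 × 16)

117488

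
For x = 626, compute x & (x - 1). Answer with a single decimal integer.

624

x = 1001110010 = 626
x - 1 = 1001110001
AND   = 1001110000 = 624
(x & (x - 1) clears the lowest set bit of x.)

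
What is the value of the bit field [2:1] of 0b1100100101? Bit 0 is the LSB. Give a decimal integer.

v = 1100100101
Shift right by 1: 110010010
Mask low 2 bits: 10 = 2

2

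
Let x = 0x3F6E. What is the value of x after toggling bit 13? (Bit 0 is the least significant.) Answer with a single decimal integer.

x = 11111101101110
bit 13 is currently 1; toggle it via x ^ (1 << 13) = x ^ 8192
→ 01111101101110 = 8046

8046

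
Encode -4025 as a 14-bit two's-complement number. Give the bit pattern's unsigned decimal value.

4025 in 14 bits: 00111110111001
Invert: 11000001000110
Add 1:  11000001000111 = 12359
(Check: 2^14 - 4025 = 16384 - 4025 = 12359.)

12359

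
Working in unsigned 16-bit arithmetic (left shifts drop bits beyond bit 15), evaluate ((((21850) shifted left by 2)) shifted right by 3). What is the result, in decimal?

21850 = 0101010101011010
→ shifted left by 2 (mod 2^16) → 0101010101101000 = 21864
→ shifted right by 3 → 0000101010101101 = 2733

2733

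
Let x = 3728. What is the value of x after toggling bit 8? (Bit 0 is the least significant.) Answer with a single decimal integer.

3984

x = 111010010000
bit 8 is currently 0; toggle it via x ^ (1 << 8) = x ^ 256
→ 111110010000 = 3984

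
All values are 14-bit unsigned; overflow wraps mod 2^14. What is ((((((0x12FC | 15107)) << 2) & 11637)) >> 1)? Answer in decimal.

5818

0x12FC = 01001011111100
15107 = 11101100000011
→ | → 11101111111111 = 15359
→ << 2 (mod 2^14) → 10111111111100 = 12284
11637 = 10110101110101
→ & → 10110101110100 = 11636
→ >> 1 → 01011010111010 = 5818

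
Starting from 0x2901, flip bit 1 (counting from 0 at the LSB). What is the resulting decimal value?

10499

x = 10100100000001
bit 1 is currently 0; toggle it via x ^ (1 << 1) = x ^ 2
→ 10100100000011 = 10499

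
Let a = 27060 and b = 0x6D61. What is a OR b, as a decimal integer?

27060 = 110100110110100
0x6D61 = 110110101100001
 OR → 110110111110101 = 28149

28149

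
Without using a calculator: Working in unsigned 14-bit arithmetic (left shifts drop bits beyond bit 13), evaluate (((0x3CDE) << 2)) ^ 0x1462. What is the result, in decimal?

0x3CDE = 11110011011110
→ << 2 (mod 2^14) → 11001101111000 = 13176
0x1462 = 01010001100010
→ ^ → 10011100011010 = 10010

10010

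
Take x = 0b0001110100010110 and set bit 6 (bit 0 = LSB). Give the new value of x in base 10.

7510

x = 0001110100010110
bit 6 is currently 0; set it via x | (1 << 6) = x | 64
→ 0001110101010110 = 7510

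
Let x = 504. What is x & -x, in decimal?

8

x = 111111000 = 504
-x (two's complement) = …000001000
AND   = 000001000 = 8
(x & -x isolates the lowest set bit of x.)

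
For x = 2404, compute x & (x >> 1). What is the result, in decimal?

32

x = 100101100100 = 2404
x>>1 = 010010110010
AND  = 000000100000 = 32
(x & (x >> 1) has a 1 wherever x has two consecutive 1 bits.)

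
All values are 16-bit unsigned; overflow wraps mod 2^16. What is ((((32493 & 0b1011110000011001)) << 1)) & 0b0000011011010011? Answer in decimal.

18

32493 = 0111111011101101
0b1011110000011001 = 1011110000011001
→ & → 0011110000001001 = 15369
→ << 1 (mod 2^16) → 0111100000010010 = 30738
0b0000011011010011 = 0000011011010011
→ & → 0000000000010010 = 18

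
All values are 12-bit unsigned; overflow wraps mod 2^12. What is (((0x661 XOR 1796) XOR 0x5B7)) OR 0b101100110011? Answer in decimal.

4083

0x661 = 011001100001
1796 = 011100000100
→ XOR → 000101100101 = 357
0x5B7 = 010110110111
→ XOR → 010011010010 = 1234
0b101100110011 = 101100110011
→ OR → 111111110011 = 4083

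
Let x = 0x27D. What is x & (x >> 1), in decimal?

60

x = 1001111101 = 637
x>>1 = 0100111110
AND  = 0000111100 = 60
(x & (x >> 1) has a 1 wherever x has two consecutive 1 bits.)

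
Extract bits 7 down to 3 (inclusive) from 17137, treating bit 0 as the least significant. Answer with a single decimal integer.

30

v = 100001011110001
Shift right by 3: 100001011110
Mask low 5 bits: 11110 = 30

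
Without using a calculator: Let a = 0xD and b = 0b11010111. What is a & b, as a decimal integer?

5

0xD = 00001101
b = 11010111
AND → 00000101 = 5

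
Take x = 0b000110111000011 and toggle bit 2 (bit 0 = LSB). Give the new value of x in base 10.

x = 000110111000011
bit 2 is currently 0; toggle it via x ^ (1 << 2) = x ^ 4
→ 000110111000111 = 3527

3527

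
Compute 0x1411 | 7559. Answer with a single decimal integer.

7575

0x1411 = 1010000010001
7559 = 1110110000111
 OR → 1110110010111 = 7575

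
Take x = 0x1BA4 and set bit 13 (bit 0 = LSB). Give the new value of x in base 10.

x = 001101110100100
bit 13 is currently 0; set it via x | (1 << 13) = x | 8192
→ 011101110100100 = 15268

15268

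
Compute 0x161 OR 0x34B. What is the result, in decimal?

0x161 = 0101100001
0x34B = 1101001011
 OR → 1101101011 = 875

875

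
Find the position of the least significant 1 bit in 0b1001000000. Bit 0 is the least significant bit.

0b1001000000 = 1001000000
Trailing zeros: 6, so the lowest set bit is bit 6 (value 64).

6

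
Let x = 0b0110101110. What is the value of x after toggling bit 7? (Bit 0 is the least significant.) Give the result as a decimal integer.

302

x = 0110101110
bit 7 is currently 1; toggle it via x ^ (1 << 7) = x ^ 128
→ 0100101110 = 302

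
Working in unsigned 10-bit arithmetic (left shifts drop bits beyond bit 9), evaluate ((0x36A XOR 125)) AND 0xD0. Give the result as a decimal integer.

16

0x36A = 1101101010
125 = 0001111101
→ XOR → 1100010111 = 791
0xD0 = 0011010000
→ AND → 0000010000 = 16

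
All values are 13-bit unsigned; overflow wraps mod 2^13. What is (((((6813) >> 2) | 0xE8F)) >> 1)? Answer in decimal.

6813 = 1101010011101
→ >> 2 → 0011010100111 = 1703
0xE8F = 0111010001111
→ | → 0111010101111 = 3759
→ >> 1 → 0011101010111 = 1879

1879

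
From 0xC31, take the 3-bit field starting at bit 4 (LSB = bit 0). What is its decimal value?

v = 000110000110001
Shift right by 4: 00011000011
Mask low 3 bits: 011 = 3

3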